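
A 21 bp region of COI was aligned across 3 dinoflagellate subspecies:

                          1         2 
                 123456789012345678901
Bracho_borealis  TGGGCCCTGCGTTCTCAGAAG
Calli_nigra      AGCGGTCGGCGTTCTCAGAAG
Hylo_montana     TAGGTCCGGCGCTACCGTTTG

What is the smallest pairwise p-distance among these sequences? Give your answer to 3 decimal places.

0.238

Pairwise Hamming distances:
  Bracho_borealis vs Calli_nigra: 5
  Bracho_borealis vs Hylo_montana: 10
  Calli_nigra vs Hylo_montana: 12
The smallest is 5 mismatches, between Bracho_borealis and Calli_nigra; p = 5/21 = 0.238.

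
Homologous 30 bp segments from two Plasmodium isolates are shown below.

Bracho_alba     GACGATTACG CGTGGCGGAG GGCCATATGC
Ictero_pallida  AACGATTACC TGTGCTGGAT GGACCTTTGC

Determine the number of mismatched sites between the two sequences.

Mismatches occur at site 1 (G→A), site 10 (G→C), site 11 (C→T), site 15 (G→C), site 16 (C→T), site 20 (G→T), site 23 (C→A), site 25 (A→C), site 27 (A→T).
That gives 9 mismatches out of 30 aligned sites, so the Hamming distance is 9.

9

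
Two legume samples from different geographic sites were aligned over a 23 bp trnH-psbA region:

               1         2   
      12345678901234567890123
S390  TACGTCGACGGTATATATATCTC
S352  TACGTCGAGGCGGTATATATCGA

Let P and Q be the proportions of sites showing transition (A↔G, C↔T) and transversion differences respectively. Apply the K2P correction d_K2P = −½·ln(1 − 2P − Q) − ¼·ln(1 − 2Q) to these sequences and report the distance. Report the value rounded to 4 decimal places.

0.3241

Mismatches occur at site 9 (C↔G, transversion), site 11 (G↔C, transversion), site 12 (T↔G, transversion), site 13 (A↔G, transition), site 22 (T↔G, transversion), site 23 (C↔A, transversion).
Of the 6 differences, 1 transition and 5 transversions over 23 sites: P = 1/23 = 0.043478, Q = 5/23 = 0.217391.
d = −0.5·ln(0.695653) − 0.25·ln(0.565218) = −0.5·(-0.362904) − 0.25·(-0.570544) = 0.3241.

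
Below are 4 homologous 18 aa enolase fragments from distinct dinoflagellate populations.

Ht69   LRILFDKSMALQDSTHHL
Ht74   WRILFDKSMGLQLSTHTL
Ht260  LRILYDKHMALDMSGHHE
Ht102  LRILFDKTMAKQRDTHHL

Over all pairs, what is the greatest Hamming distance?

Pairwise Hamming distances:
  Ht69 vs Ht74: 4
  Ht69 vs Ht260: 6
  Ht69 vs Ht102: 4
  Ht74 vs Ht260: 9
  Ht74 vs Ht102: 7
  Ht260 vs Ht102: 8
The largest is 9, between Ht74 and Ht260.

9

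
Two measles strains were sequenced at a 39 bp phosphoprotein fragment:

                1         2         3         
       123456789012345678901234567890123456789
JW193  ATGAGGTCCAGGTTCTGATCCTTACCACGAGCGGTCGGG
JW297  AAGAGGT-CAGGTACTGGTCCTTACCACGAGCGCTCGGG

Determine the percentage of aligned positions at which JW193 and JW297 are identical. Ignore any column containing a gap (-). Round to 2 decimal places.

89.47%

Excluding the 1 gap column leaves 38 comparable sites.
Mismatches occur at site 2 (T↔A), site 14 (T↔A), site 18 (A↔G), site 34 (G↔C).
34 of the 38 comparable sites match, so the percent identity is 34/38 × 100 = 89.47%.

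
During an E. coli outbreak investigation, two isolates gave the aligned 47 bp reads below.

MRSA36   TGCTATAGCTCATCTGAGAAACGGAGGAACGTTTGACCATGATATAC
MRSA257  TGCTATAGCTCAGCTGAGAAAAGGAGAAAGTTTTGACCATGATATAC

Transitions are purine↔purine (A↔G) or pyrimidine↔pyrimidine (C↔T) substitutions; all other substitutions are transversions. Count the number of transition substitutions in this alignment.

Differing sites — 13:T/G (Tv); 22:C/A (Tv); 27:G/A (Ti); 30:C/G (Tv); 31:G/T (Tv).
Of the 5 differences, 1 transition and 4 transversions, so the answer is 1.

1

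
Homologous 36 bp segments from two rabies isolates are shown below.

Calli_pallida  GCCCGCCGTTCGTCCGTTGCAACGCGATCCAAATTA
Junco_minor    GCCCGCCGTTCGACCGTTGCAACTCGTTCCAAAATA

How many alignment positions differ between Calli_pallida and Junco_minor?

4

Mismatches occur at site 13 (T→A), site 24 (G→T), site 27 (A→T), site 34 (T→A).
That gives 4 mismatches out of 36 aligned sites, so the Hamming distance is 4.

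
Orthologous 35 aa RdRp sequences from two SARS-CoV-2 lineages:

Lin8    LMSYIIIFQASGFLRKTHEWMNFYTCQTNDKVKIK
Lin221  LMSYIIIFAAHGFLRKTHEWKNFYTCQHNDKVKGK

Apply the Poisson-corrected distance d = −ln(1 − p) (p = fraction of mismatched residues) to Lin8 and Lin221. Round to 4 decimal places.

0.1542

The sequences differ at positions 9 (Q/A), 11 (S/H), 21 (M/K), 28 (T/H), 34 (I/G).
p = 5/35 = 0.142857.
d = −ln(1 − 0.142857) = −ln(0.857143) = 0.1542.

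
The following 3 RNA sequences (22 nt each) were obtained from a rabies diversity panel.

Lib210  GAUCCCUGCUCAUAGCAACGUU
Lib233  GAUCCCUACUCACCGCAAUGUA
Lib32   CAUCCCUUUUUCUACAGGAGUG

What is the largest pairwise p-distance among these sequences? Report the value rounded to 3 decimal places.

Pairwise Hamming distances:
  Lib210 vs Lib233: 5
  Lib210 vs Lib32: 11
  Lib233 vs Lib32: 13
The largest is 13 mismatches, between Lib233 and Lib32; p = 13/22 = 0.591.

0.591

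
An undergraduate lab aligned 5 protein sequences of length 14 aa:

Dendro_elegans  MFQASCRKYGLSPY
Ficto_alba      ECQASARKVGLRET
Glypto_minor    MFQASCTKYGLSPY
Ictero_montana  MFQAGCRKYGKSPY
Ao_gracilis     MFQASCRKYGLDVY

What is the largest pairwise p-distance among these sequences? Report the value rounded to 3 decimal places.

Pairwise Hamming distances:
  Dendro_elegans vs Ficto_alba: 7
  Dendro_elegans vs Glypto_minor: 1
  Dendro_elegans vs Ictero_montana: 2
  Dendro_elegans vs Ao_gracilis: 2
  Ficto_alba vs Glypto_minor: 8
  Ficto_alba vs Ictero_montana: 9
  Ficto_alba vs Ao_gracilis: 7
  Glypto_minor vs Ictero_montana: 3
  Glypto_minor vs Ao_gracilis: 3
  Ictero_montana vs Ao_gracilis: 4
The largest is 9 mismatches, between Ficto_alba and Ictero_montana; p = 9/14 = 0.643.

0.643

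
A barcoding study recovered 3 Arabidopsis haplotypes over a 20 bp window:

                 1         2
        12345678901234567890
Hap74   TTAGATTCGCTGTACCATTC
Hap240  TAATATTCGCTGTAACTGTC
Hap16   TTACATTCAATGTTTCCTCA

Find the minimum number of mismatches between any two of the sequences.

Pairwise Hamming distances:
  Hap74 vs Hap240: 5
  Hap74 vs Hap16: 8
  Hap240 vs Hap16: 10
The smallest is 5, between Hap74 and Hap240.

5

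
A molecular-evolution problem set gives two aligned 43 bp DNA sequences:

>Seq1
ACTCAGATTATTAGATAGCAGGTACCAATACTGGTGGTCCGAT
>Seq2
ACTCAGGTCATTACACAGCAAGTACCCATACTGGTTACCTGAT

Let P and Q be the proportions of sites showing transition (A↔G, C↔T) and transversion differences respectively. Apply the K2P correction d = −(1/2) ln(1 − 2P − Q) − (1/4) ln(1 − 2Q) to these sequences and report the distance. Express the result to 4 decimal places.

0.2891

Differing sites — 7:A/G (Ti); 9:T/C (Ti); 14:G/C (Tv); 16:T/C (Ti); 21:G/A (Ti); 27:A/C (Tv); 36:G/T (Tv); 37:G/A (Ti); 38:T/C (Ti); 40:C/T (Ti).
Of the 10 differences, 7 transitions and 3 transversions over 43 sites: P = 7/43 = 0.162791, Q = 3/43 = 0.069767.
d = −0.5·ln(0.604651) − 0.25·ln(0.860466) = −0.5·(-0.503104) − 0.25·(-0.150281) = 0.2891.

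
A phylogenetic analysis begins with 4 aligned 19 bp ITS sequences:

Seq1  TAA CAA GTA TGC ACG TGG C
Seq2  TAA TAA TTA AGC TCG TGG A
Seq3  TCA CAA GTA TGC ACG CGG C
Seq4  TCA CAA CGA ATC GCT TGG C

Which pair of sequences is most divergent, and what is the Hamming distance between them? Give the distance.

Pairwise Hamming distances:
  Seq1 vs Seq2: 5
  Seq1 vs Seq3: 2
  Seq1 vs Seq4: 7
  Seq2 vs Seq3: 7
  Seq2 vs Seq4: 8
  Seq3 vs Seq4: 7
The largest is 8, between Seq2 and Seq4.

8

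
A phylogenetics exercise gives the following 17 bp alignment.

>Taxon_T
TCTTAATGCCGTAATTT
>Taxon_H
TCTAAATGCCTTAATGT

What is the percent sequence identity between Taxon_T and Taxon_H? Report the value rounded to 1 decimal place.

Differing sites — 4:T/A; 11:G/T; 16:T/G.
14 of the 17 sites match, so the percent identity is 14/17 × 100 = 82.4%.

82.4%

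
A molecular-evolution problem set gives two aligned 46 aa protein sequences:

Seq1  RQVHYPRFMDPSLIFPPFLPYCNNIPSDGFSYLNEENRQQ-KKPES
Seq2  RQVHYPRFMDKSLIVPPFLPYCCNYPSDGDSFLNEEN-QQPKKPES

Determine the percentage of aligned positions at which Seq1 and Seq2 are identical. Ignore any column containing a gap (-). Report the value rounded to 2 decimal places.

Excluding the 2 gap columns leaves 44 comparable sites.
Mismatches occur at site 11 (P/K), site 15 (F/V), site 23 (N/C), site 25 (I/Y), site 30 (F/D), site 32 (Y/F).
38 of the 44 comparable sites match, so the percent identity is 38/44 × 100 = 86.36%.

86.36%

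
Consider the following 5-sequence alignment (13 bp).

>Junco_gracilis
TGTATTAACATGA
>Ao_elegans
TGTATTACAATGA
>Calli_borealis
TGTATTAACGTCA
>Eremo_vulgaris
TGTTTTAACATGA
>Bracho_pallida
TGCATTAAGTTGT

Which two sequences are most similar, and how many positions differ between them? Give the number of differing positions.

1

Pairwise Hamming distances:
  Junco_gracilis vs Ao_elegans: 2
  Junco_gracilis vs Calli_borealis: 2
  Junco_gracilis vs Eremo_vulgaris: 1
  Junco_gracilis vs Bracho_pallida: 4
  Ao_elegans vs Calli_borealis: 4
  Ao_elegans vs Eremo_vulgaris: 3
  Ao_elegans vs Bracho_pallida: 5
  Calli_borealis vs Eremo_vulgaris: 3
  Calli_borealis vs Bracho_pallida: 5
  Eremo_vulgaris vs Bracho_pallida: 5
The smallest is 1, between Junco_gracilis and Eremo_vulgaris.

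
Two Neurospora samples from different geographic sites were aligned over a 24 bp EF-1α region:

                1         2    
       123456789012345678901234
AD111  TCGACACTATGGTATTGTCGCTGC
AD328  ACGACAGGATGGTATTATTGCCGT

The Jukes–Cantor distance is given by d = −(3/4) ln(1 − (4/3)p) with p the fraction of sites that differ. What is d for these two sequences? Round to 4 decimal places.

Mismatches occur at site 1 (T↔A), site 7 (C↔G), site 8 (T↔G), site 17 (G↔A), site 19 (C↔T), site 22 (T↔C), site 24 (C↔T).
p = 7/24 = 0.291667.
d = −0.75 · ln(1 − (4/3)·0.291667) = −0.75 · ln(0.611111) = −0.75 · (-0.492477) = 0.3694.

0.3694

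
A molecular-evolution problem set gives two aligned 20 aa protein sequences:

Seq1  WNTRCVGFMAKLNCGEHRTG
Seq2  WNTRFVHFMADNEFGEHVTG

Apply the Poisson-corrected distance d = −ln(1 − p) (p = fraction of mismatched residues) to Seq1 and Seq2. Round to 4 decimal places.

Differing sites — 5:C/F; 7:G/H; 11:K/D; 12:L/N; 13:N/E; 14:C/F; 18:R/V.
p = 7/20 = 0.350000.
d = −ln(1 − 0.350000) = −ln(0.650000) = 0.4308.

0.4308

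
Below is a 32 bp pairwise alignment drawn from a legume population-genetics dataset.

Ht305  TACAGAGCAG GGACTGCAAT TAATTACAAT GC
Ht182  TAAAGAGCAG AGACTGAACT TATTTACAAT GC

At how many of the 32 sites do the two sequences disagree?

5

The sequences differ at positions 3 (C/A), 11 (G/A), 17 (C/A), 19 (A/C), 23 (A/T).
That gives 5 mismatches out of 32 aligned sites, so the Hamming distance is 5.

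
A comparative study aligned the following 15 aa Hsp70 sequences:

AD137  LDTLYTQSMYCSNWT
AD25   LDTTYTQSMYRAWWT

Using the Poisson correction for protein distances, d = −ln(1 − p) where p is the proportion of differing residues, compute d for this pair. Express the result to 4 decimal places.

0.3102

Mismatches occur at site 4 (L↔T), site 11 (C↔R), site 12 (S↔A), site 13 (N↔W).
p = 4/15 = 0.266667.
d = −ln(1 − 0.266667) = −ln(0.733333) = 0.3102.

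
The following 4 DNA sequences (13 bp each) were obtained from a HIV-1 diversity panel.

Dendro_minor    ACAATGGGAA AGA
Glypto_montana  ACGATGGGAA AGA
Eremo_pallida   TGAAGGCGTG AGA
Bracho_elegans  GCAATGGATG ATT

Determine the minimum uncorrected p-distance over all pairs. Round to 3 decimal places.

Pairwise Hamming distances:
  Dendro_minor vs Glypto_montana: 1
  Dendro_minor vs Eremo_pallida: 6
  Dendro_minor vs Bracho_elegans: 6
  Glypto_montana vs Eremo_pallida: 7
  Glypto_montana vs Bracho_elegans: 7
  Eremo_pallida vs Bracho_elegans: 7
The smallest is 1 mismatch, between Dendro_minor and Glypto_montana; p = 1/13 = 0.077.

0.077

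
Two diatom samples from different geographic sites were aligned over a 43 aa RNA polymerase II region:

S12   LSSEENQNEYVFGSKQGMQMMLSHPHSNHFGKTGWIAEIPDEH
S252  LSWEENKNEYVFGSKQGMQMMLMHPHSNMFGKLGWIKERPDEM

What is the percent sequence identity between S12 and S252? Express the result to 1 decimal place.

81.4%

Differing sites — 3:S/W; 7:Q/K; 23:S/M; 29:H/M; 33:T/L; 37:A/K; 39:I/R; 43:H/M.
35 of the 43 sites match, so the percent identity is 35/43 × 100 = 81.4%.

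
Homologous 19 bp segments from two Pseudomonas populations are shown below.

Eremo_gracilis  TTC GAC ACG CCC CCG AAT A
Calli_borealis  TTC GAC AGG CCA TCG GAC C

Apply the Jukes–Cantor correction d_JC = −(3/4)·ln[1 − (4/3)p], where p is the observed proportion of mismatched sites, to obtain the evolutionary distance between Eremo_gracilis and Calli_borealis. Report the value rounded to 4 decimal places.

Mismatches occur at site 8 (C/G), site 12 (C/A), site 13 (C/T), site 16 (A/G), site 18 (T/C), site 19 (A/C).
p = 6/19 = 0.315789.
d = −0.75 · ln(1 − (4/3)·0.315789) = −0.75 · ln(0.578948) = −0.75 · (-0.546543) = 0.4099.

0.4099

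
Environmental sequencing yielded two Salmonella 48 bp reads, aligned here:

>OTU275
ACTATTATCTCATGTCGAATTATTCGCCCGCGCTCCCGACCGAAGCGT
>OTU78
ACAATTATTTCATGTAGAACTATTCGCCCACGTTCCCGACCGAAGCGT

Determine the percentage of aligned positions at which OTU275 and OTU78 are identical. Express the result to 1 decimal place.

87.5%

The sequences differ at positions 3 (T/A), 9 (C/T), 16 (C/A), 20 (T/C), 30 (G/A), 33 (C/T).
42 of the 48 sites match, so the percent identity is 42/48 × 100 = 87.5%.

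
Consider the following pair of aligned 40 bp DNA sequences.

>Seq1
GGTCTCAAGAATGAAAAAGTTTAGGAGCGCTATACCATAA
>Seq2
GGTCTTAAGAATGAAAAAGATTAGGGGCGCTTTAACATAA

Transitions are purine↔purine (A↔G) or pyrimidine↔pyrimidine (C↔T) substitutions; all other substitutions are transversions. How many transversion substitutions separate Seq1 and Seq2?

3

Differing sites — 6:C/T (Ti); 20:T/A (Tv); 26:A/G (Ti); 32:A/T (Tv); 35:C/A (Tv).
Of the 5 differences, 2 transitions and 3 transversions, so the answer is 3.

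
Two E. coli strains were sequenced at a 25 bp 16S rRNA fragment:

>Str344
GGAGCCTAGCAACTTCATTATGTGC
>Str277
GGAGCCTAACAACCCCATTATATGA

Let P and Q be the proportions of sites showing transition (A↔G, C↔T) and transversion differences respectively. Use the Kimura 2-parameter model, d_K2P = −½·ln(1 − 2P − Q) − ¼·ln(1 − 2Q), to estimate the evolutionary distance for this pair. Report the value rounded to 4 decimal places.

0.2440

The sequences differ at positions 9 (G/A, transition), 14 (T/C, transition), 15 (T/C, transition), 22 (G/A, transition), 25 (C/A, transversion).
Of the 5 differences, 4 transitions and 1 transversion over 25 sites: P = 4/25 = 0.160000, Q = 1/25 = 0.040000.
d = −0.5·ln(0.640000) − 0.25·ln(0.920000) = −0.5·(-0.446287) − 0.25·(-0.083382) = 0.2440.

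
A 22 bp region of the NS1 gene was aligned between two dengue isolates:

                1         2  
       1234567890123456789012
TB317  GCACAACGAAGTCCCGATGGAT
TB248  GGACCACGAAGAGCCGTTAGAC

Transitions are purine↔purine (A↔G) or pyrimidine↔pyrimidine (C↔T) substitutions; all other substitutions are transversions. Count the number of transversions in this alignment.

Mismatches occur at site 2 (C/G, transversion), site 5 (A/C, transversion), site 12 (T/A, transversion), site 13 (C/G, transversion), site 17 (A/T, transversion), site 19 (G/A, transition), site 22 (T/C, transition).
Of the 7 differences, 2 transitions and 5 transversions, so the answer is 5.

5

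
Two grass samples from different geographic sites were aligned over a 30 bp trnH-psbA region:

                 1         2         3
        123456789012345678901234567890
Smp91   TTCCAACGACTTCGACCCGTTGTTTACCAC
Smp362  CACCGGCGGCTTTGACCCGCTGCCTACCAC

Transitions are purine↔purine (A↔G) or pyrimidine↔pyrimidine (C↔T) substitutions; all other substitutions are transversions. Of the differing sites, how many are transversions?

1

Differing sites — 1:T/C (Ti); 2:T/A (Tv); 5:A/G (Ti); 6:A/G (Ti); 9:A/G (Ti); 13:C/T (Ti); 20:T/C (Ti); 23:T/C (Ti); 24:T/C (Ti).
Of the 9 differences, 8 transitions and 1 transversion, so the answer is 1.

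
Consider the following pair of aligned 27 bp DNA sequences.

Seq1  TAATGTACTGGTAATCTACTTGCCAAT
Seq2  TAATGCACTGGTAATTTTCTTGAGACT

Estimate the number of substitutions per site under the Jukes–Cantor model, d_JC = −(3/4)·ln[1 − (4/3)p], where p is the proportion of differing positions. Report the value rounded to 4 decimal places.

Mismatches occur at site 6 (T/C), site 16 (C/T), site 18 (A/T), site 23 (C/A), site 24 (C/G), site 26 (A/C).
p = 6/27 = 0.222222.
d = −0.75 · ln(1 − (4/3)·0.222222) = −0.75 · ln(0.703704) = −0.75 · (-0.351397) = 0.2635.

0.2635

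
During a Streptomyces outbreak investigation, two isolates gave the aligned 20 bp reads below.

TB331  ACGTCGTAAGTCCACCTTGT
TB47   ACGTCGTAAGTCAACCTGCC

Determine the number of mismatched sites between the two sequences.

4

The sequences differ at positions 13 (C/A), 18 (T/G), 19 (G/C), 20 (T/C).
That gives 4 mismatches out of 20 aligned sites, so the Hamming distance is 4.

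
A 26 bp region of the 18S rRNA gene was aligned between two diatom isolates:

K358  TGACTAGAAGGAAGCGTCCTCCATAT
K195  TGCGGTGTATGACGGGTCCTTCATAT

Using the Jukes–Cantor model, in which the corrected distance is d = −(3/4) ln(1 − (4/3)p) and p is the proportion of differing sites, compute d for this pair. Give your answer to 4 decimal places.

0.4643

The sequences differ at positions 3 (A/C), 4 (C/G), 5 (T/G), 6 (A/T), 8 (A/T), 10 (G/T), 13 (A/C), 15 (C/G), 21 (C/T).
p = 9/26 = 0.346154.
d = −0.75 · ln(1 − (4/3)·0.346154) = −0.75 · ln(0.538461) = −0.75 · (-0.619040) = 0.4643.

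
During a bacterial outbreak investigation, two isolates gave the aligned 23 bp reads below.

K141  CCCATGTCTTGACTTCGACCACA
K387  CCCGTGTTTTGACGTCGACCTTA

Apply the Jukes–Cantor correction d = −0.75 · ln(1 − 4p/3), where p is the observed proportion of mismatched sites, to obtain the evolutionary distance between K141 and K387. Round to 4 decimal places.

The sequences differ at positions 4 (A/G), 8 (C/T), 14 (T/G), 21 (A/T), 22 (C/T).
p = 5/23 = 0.217391.
d = −0.75 · ln(1 − (4/3)·0.217391) = −0.75 · ln(0.710145) = −0.75 · (-0.342286) = 0.2567.

0.2567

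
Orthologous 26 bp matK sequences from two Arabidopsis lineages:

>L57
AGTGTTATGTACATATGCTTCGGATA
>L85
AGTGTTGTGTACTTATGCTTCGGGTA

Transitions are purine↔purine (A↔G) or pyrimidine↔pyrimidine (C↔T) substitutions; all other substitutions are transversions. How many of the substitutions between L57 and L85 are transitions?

Mismatches occur at site 7 (A/G, transition), site 13 (A/T, transversion), site 24 (A/G, transition).
Of the 3 differences, 2 transitions and 1 transversion, so the answer is 2.

2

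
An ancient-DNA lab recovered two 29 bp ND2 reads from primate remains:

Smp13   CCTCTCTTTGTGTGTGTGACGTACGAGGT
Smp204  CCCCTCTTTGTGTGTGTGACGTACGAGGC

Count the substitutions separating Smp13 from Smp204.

2

Mismatches occur at site 3 (T↔C), site 29 (T↔C).
That gives 2 mismatches out of 29 aligned sites, so the Hamming distance is 2.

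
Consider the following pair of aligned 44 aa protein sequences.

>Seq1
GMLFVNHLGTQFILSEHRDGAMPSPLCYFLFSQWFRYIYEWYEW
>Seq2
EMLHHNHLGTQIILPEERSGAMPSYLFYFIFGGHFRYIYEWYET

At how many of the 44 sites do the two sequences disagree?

The sequences differ at positions 1 (G/E), 4 (F/H), 5 (V/H), 12 (F/I), 15 (S/P), 17 (H/E), 19 (D/S), 25 (P/Y), 27 (C/F), 30 (L/I), 32 (S/G), 33 (Q/G), 34 (W/H), 44 (W/T).
That gives 14 mismatches out of 44 aligned sites, so the Hamming distance is 14.

14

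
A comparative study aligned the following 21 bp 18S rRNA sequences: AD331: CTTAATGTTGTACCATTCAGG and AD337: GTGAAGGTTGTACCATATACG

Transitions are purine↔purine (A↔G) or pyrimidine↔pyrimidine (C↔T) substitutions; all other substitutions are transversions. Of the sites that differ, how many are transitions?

Mismatches occur at site 1 (C→G, transversion), site 3 (T→G, transversion), site 6 (T→G, transversion), site 17 (T→A, transversion), site 18 (C→T, transition), site 20 (G→C, transversion).
Of the 6 differences, 1 transition and 5 transversions, so the answer is 1.

1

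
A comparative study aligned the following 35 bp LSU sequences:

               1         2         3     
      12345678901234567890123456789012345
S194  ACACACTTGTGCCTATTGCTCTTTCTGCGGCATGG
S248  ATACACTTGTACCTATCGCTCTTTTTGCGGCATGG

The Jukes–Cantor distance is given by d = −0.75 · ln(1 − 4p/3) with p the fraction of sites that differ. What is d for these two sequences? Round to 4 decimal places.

Mismatches occur at site 2 (C↔T), site 11 (G↔A), site 17 (T↔C), site 25 (C↔T).
p = 4/35 = 0.114286.
d = −0.75 · ln(1 − (4/3)·0.114286) = −0.75 · ln(0.847619) = −0.75 · (-0.165324) = 0.1240.

0.1240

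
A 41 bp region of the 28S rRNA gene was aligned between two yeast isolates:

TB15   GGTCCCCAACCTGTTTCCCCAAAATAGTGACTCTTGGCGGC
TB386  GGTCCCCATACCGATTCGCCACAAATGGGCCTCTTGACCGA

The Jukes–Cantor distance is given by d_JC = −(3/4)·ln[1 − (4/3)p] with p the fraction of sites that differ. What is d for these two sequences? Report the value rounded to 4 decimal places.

Mismatches occur at site 9 (A↔T), site 10 (C↔A), site 12 (T↔C), site 14 (T↔A), site 18 (C↔G), site 22 (A↔C), site 25 (T↔A), site 26 (A↔T), site 28 (T↔G), site 30 (A↔C), site 37 (G↔A), site 39 (G↔C), site 41 (C↔A).
p = 13/41 = 0.317073.
d = −0.75 · ln(1 − (4/3)·0.317073) = −0.75 · ln(0.577236) = −0.75 · (-0.549504) = 0.4121.

0.4121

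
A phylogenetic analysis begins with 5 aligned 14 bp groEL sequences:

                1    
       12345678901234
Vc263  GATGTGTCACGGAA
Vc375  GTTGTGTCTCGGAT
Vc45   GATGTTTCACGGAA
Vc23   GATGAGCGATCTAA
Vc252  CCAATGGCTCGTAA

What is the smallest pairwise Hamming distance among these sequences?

1

Pairwise Hamming distances:
  Vc263 vs Vc375: 3
  Vc263 vs Vc45: 1
  Vc263 vs Vc23: 6
  Vc263 vs Vc252: 7
  Vc375 vs Vc45: 4
  Vc375 vs Vc23: 9
  Vc375 vs Vc252: 7
  Vc45 vs Vc23: 7
  Vc45 vs Vc252: 8
  Vc23 vs Vc252: 10
The smallest is 1, between Vc263 and Vc45.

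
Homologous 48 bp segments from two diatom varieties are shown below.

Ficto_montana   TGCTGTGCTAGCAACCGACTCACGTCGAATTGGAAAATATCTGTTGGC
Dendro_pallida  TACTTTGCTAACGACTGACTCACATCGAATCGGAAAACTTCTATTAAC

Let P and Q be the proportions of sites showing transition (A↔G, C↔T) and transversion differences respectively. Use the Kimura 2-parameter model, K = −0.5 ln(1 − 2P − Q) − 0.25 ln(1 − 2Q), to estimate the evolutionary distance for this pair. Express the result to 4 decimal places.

The sequences differ at positions 2 (G/A, transition), 5 (G/T, transversion), 11 (G/A, transition), 13 (A/G, transition), 16 (C/T, transition), 24 (G/A, transition), 31 (T/C, transition), 38 (T/C, transition), 39 (A/T, transversion), 43 (G/A, transition), 46 (G/A, transition), 47 (G/A, transition).
Of the 12 differences, 10 transitions and 2 transversions over 48 sites: P = 10/48 = 0.208333, Q = 2/48 = 0.041667.
d = −0.5·ln(0.541667) − 0.25·ln(0.916666) = −0.5·(-0.613104) − 0.25·(-0.087012) = 0.3283.

0.3283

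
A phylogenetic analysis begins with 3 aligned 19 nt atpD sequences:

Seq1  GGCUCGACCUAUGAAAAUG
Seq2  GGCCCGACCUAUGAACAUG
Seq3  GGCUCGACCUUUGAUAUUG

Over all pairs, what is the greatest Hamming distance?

Pairwise Hamming distances:
  Seq1 vs Seq2: 2
  Seq1 vs Seq3: 3
  Seq2 vs Seq3: 5
The largest is 5, between Seq2 and Seq3.

5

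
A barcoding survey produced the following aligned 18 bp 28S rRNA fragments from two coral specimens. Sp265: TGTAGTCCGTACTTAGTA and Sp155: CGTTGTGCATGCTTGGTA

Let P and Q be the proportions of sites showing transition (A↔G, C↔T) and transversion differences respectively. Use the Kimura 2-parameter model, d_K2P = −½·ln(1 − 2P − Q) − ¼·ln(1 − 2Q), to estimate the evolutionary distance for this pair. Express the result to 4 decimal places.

The sequences differ at positions 1 (T/C, transition), 4 (A/T, transversion), 7 (C/G, transversion), 9 (G/A, transition), 11 (A/G, transition), 15 (A/G, transition).
Of the 6 differences, 4 transitions and 2 transversions over 18 sites: P = 4/18 = 0.222222, Q = 2/18 = 0.111111.
d = −0.5·ln(0.444445) − 0.25·ln(0.777778) = −0.5·(-0.810929) − 0.25·(-0.251314) = 0.4683.

0.4683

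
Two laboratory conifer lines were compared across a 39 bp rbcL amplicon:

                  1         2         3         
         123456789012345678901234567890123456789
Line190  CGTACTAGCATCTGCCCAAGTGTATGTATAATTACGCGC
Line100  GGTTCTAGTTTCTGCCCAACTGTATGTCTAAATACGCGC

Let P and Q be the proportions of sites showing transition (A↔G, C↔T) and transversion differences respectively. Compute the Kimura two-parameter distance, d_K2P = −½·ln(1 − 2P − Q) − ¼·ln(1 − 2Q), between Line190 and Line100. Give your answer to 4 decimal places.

Differing sites — 1:C/G (Tv); 4:A/T (Tv); 9:C/T (Ti); 10:A/T (Tv); 20:G/C (Tv); 28:A/C (Tv); 32:T/A (Tv).
Of the 7 differences, 1 transition and 6 transversions over 39 sites: P = 1/39 = 0.025641, Q = 6/39 = 0.153846.
d = −0.5·ln(0.794872) − 0.25·ln(0.692308) = −0.5·(-0.229574) − 0.25·(-0.367724) = 0.2067.

0.2067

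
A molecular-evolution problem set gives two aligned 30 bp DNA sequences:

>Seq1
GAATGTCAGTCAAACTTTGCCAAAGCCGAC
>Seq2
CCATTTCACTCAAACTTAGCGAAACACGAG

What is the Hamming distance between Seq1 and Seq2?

Mismatches occur at site 1 (G↔C), site 2 (A↔C), site 5 (G↔T), site 9 (G↔C), site 18 (T↔A), site 21 (C↔G), site 25 (G↔C), site 26 (C↔A), site 30 (C↔G).
That gives 9 mismatches out of 30 aligned sites, so the Hamming distance is 9.

9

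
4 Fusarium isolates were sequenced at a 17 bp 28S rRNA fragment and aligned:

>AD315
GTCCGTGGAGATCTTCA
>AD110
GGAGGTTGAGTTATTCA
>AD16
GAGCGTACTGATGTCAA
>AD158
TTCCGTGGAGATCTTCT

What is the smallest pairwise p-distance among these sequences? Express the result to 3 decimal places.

Pairwise Hamming distances:
  AD315 vs AD110: 6
  AD315 vs AD16: 8
  AD315 vs AD158: 2
  AD110 vs AD16: 10
  AD110 vs AD158: 8
  AD16 vs AD158: 10
The smallest is 2 mismatches, between AD315 and AD158; p = 2/17 = 0.118.

0.118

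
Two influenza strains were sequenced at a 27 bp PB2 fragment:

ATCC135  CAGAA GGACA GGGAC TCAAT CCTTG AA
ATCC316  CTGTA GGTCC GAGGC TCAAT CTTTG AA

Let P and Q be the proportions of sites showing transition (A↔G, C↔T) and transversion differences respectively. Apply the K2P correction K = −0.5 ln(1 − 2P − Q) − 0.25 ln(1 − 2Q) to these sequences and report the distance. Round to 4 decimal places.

Mismatches occur at site 2 (A→T, transversion), site 4 (A→T, transversion), site 8 (A→T, transversion), site 10 (A→C, transversion), site 12 (G→A, transition), site 14 (A→G, transition), site 22 (C→T, transition).
Of the 7 differences, 3 transitions and 4 transversions over 27 sites: P = 3/27 = 0.111111, Q = 4/27 = 0.148148.
d = −0.5·ln(0.629630) − 0.25·ln(0.703704) = −0.5·(-0.462623) − 0.25·(-0.351397) = 0.3192.

0.3192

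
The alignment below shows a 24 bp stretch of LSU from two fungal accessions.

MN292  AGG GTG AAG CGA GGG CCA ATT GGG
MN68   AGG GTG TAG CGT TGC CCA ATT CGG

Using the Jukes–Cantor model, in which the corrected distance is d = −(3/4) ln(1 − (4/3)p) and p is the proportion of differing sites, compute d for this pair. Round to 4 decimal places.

Differing sites — 7:A/T; 12:A/T; 13:G/T; 15:G/C; 22:G/C.
p = 5/24 = 0.208333.
d = −0.75 · ln(1 − (4/3)·0.208333) = −0.75 · ln(0.722223) = −0.75 · (-0.325421) = 0.2441.

0.2441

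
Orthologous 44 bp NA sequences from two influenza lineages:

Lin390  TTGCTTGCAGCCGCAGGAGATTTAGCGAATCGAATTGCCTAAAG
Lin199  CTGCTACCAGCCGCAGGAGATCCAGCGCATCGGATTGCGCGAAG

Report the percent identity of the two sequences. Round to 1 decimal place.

77.3%

The sequences differ at positions 1 (T/C), 6 (T/A), 7 (G/C), 22 (T/C), 23 (T/C), 28 (A/C), 33 (A/G), 39 (C/G), 40 (T/C), 41 (A/G).
34 of the 44 sites match, so the percent identity is 34/44 × 100 = 77.3%.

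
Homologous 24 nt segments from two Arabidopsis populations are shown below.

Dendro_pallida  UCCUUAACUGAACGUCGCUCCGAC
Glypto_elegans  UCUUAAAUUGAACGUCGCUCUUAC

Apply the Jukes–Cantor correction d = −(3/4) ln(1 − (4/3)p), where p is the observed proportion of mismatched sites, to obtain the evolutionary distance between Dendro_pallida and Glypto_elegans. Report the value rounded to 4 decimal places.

The sequences differ at positions 3 (C/U), 5 (U/A), 8 (C/U), 21 (C/U), 22 (G/U).
p = 5/24 = 0.208333.
d = −0.75 · ln(1 − (4/3)·0.208333) = −0.75 · ln(0.722223) = −0.75 · (-0.325421) = 0.2441.

0.2441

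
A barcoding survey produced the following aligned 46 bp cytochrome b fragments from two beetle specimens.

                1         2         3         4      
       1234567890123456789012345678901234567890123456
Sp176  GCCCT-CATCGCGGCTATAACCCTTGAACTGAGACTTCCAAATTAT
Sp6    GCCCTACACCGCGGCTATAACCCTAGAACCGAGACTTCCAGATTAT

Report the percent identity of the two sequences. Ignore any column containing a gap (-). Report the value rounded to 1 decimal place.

Excluding the 1 gap column leaves 45 comparable sites.
The sequences differ at positions 9 (T/C), 25 (T/A), 30 (T/C), 41 (A/G).
41 of the 45 comparable sites match, so the percent identity is 41/45 × 100 = 91.1%.

91.1%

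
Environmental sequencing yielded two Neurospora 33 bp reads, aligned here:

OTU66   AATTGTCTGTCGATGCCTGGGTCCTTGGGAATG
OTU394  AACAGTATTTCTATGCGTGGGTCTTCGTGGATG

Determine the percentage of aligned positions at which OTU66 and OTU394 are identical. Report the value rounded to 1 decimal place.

69.7%

Differing sites — 3:T/C; 4:T/A; 7:C/A; 9:G/T; 12:G/T; 17:C/G; 24:C/T; 26:T/C; 28:G/T; 30:A/G.
23 of the 33 sites match, so the percent identity is 23/33 × 100 = 69.7%.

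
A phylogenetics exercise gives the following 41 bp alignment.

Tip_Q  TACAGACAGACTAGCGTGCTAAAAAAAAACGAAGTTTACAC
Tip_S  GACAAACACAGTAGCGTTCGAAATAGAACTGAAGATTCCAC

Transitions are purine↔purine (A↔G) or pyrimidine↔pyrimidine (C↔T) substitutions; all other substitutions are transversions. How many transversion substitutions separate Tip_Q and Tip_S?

Mismatches occur at site 1 (T/G, transversion), site 5 (G/A, transition), site 9 (G/C, transversion), site 11 (C/G, transversion), site 18 (G/T, transversion), site 20 (T/G, transversion), site 24 (A/T, transversion), site 26 (A/G, transition), site 29 (A/C, transversion), site 30 (C/T, transition), site 35 (T/A, transversion), site 38 (A/C, transversion).
Of the 12 differences, 3 transitions and 9 transversions, so the answer is 9.

9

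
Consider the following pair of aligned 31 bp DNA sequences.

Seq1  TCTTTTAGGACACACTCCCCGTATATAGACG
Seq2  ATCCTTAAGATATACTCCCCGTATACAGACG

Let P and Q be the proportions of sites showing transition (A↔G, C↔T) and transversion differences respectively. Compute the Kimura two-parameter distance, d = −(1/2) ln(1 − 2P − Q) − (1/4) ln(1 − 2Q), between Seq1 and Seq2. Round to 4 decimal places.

Mismatches occur at site 1 (T→A, transversion), site 2 (C→T, transition), site 3 (T→C, transition), site 4 (T→C, transition), site 8 (G→A, transition), site 11 (C→T, transition), site 13 (C→T, transition), site 26 (T→C, transition).
Of the 8 differences, 7 transitions and 1 transversion over 31 sites: P = 7/31 = 0.225806, Q = 1/31 = 0.032258.
d = −0.5·ln(0.516130) − 0.25·ln(0.935484) = −0.5·(-0.661397) − 0.25·(-0.066691) = 0.3474.

0.3474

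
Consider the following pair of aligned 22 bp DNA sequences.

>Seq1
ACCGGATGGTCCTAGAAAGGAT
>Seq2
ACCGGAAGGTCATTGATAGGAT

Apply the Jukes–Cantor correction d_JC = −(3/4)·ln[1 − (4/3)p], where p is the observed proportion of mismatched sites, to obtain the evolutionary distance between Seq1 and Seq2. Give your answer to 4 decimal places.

Mismatches occur at site 7 (T↔A), site 12 (C↔A), site 14 (A↔T), site 17 (A↔T).
p = 4/22 = 0.181818.
d = −0.75 · ln(1 − (4/3)·0.181818) = −0.75 · ln(0.757576) = −0.75 · (-0.277631) = 0.2082.

0.2082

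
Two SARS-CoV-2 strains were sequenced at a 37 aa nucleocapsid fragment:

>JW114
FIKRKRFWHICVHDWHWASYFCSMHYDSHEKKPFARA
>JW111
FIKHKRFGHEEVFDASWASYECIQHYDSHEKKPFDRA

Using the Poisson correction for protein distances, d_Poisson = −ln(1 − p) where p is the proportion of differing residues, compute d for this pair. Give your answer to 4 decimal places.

0.3528

Mismatches occur at site 4 (R/H), site 8 (W/G), site 10 (I/E), site 11 (C/E), site 13 (H/F), site 15 (W/A), site 16 (H/S), site 21 (F/E), site 23 (S/I), site 24 (M/Q), site 35 (A/D).
p = 11/37 = 0.297297.
d = −ln(1 − 0.297297) = −ln(0.702703) = 0.3528.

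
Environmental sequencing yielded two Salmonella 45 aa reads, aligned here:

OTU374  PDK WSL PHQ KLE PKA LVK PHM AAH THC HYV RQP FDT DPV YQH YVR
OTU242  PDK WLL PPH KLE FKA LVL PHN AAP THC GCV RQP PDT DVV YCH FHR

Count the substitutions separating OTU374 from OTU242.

14

The sequences differ at positions 5 (S/L), 8 (H/P), 9 (Q/H), 13 (P/F), 18 (K/L), 21 (M/N), 24 (H/P), 28 (H/G), 29 (Y/C), 34 (F/P), 38 (P/V), 41 (Q/C), 43 (Y/F), 44 (V/H).
That gives 14 mismatches out of 45 aligned sites, so the Hamming distance is 14.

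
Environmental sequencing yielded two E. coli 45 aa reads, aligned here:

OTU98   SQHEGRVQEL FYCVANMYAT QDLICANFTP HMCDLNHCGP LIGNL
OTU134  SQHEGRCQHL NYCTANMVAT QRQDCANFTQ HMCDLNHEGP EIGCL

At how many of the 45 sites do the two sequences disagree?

12

Differing sites — 7:V/C; 9:E/H; 11:F/N; 14:V/T; 18:Y/V; 22:D/R; 23:L/Q; 24:I/D; 30:P/Q; 38:C/E; 41:L/E; 44:N/C.
That gives 12 mismatches out of 45 aligned sites, so the Hamming distance is 12.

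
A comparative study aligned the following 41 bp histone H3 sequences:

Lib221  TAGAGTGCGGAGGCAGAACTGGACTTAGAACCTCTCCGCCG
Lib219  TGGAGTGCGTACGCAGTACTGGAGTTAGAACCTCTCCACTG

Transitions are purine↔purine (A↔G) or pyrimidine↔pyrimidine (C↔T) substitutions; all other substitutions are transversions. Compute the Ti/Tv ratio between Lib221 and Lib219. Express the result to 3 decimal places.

Differing sites — 2:A/G (Ti); 10:G/T (Tv); 12:G/C (Tv); 17:A/T (Tv); 24:C/G (Tv); 38:G/A (Ti); 40:C/T (Ti).
Of the 7 differences, 3 transitions and 4 transversions, so Ti/Tv = 3/4 = 0.750.

0.750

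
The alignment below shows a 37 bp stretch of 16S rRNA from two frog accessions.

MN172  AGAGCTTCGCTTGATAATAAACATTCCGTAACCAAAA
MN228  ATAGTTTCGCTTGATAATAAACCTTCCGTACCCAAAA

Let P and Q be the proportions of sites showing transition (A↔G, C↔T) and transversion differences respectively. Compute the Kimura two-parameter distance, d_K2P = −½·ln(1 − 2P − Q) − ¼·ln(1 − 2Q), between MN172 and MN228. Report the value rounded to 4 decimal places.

The sequences differ at positions 2 (G/T, transversion), 5 (C/T, transition), 23 (A/C, transversion), 31 (A/C, transversion).
Of the 4 differences, 1 transition and 3 transversions over 37 sites: P = 1/37 = 0.027027, Q = 3/37 = 0.081081.
d = −0.5·ln(0.864865) − 0.25·ln(0.837838) = −0.5·(-0.145182) − 0.25·(-0.176931) = 0.1168.

0.1168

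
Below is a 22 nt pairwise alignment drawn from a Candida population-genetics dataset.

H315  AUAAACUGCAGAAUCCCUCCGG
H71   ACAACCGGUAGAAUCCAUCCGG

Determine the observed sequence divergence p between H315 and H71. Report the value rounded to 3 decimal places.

The sequences differ at positions 2 (U/C), 5 (A/C), 7 (U/G), 9 (C/U), 17 (C/A).
There are 5 differences over 22 sites, so p = 5/22 = 0.227.

0.227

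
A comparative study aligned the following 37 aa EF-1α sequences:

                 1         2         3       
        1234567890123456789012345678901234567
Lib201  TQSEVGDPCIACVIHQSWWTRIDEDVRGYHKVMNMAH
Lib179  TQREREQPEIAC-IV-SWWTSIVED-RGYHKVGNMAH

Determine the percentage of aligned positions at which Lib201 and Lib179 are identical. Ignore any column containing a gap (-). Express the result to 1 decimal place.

73.5%

Excluding the 3 gap columns leaves 34 comparable sites.
The sequences differ at positions 3 (S/R), 5 (V/R), 6 (G/E), 7 (D/Q), 9 (C/E), 15 (H/V), 21 (R/S), 23 (D/V), 33 (M/G).
25 of the 34 comparable sites match, so the percent identity is 25/34 × 100 = 73.5%.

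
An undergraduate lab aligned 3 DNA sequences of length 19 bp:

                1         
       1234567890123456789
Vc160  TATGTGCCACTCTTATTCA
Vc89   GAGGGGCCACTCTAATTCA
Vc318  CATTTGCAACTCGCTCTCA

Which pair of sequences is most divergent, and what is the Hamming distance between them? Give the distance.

Pairwise Hamming distances:
  Vc160 vs Vc89: 4
  Vc160 vs Vc318: 7
  Vc89 vs Vc318: 9
The largest is 9, between Vc89 and Vc318.

9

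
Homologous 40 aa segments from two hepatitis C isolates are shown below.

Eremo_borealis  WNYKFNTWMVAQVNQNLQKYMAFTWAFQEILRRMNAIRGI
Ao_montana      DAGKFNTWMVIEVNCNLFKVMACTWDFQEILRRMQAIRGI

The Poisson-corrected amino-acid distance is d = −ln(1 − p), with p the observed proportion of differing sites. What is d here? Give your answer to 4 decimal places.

Mismatches occur at site 1 (W↔D), site 2 (N↔A), site 3 (Y↔G), site 11 (A↔I), site 12 (Q↔E), site 15 (Q↔C), site 18 (Q↔F), site 20 (Y↔V), site 23 (F↔C), site 26 (A↔D), site 35 (N↔Q).
p = 11/40 = 0.275000.
d = −ln(1 − 0.275000) = −ln(0.725000) = 0.3216.

0.3216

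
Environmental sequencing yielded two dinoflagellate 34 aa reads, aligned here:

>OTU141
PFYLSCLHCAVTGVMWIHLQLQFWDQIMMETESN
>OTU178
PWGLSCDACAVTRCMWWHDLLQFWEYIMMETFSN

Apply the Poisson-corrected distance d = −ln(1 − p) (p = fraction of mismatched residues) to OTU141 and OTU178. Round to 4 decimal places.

Differing sites — 2:F/W; 3:Y/G; 7:L/D; 8:H/A; 13:G/R; 14:V/C; 17:I/W; 19:L/D; 20:Q/L; 25:D/E; 26:Q/Y; 32:E/F.
p = 12/34 = 0.352941.
d = −ln(1 − 0.352941) = −ln(0.647059) = 0.4353.

0.4353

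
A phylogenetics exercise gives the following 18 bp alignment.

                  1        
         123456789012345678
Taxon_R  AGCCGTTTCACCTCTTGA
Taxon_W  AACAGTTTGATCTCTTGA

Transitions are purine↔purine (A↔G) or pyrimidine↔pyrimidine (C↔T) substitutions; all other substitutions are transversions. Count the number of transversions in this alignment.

Mismatches occur at site 2 (G/A, transition), site 4 (C/A, transversion), site 9 (C/G, transversion), site 11 (C/T, transition).
Of the 4 differences, 2 transitions and 2 transversions, so the answer is 2.

2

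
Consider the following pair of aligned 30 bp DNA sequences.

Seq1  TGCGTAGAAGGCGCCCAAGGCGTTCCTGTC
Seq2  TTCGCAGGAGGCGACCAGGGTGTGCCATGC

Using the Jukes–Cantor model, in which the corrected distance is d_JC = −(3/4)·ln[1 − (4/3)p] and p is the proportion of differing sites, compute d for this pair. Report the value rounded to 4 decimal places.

0.4408

Mismatches occur at site 2 (G/T), site 5 (T/C), site 8 (A/G), site 14 (C/A), site 18 (A/G), site 21 (C/T), site 24 (T/G), site 27 (T/A), site 28 (G/T), site 29 (T/G).
p = 10/30 = 0.333333.
d = −0.75 · ln(1 − (4/3)·0.333333) = −0.75 · ln(0.555556) = −0.75 · (-0.587786) = 0.4408.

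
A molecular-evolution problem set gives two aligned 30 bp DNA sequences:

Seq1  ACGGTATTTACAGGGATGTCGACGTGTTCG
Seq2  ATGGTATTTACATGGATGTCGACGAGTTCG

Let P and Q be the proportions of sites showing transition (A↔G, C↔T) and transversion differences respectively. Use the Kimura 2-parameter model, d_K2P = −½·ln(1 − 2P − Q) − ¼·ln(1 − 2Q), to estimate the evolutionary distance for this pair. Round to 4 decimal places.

0.1073

Differing sites — 2:C/T (Ti); 13:G/T (Tv); 25:T/A (Tv).
Of the 3 differences, 1 transition and 2 transversions over 30 sites: P = 1/30 = 0.033333, Q = 2/30 = 0.066667.
d = −0.5·ln(0.866667) − 0.25·ln(0.866666) = −0.5·(-0.143100) − 0.25·(-0.143102) = 0.1073.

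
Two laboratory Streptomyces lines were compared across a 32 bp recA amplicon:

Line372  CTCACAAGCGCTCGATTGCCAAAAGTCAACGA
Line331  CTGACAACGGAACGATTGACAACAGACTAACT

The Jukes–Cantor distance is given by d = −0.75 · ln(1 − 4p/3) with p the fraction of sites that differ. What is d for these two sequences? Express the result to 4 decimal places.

The sequences differ at positions 3 (C/G), 8 (G/C), 9 (C/G), 11 (C/A), 12 (T/A), 19 (C/A), 23 (A/C), 26 (T/A), 28 (A/T), 30 (C/A), 31 (G/C), 32 (A/T).
p = 12/32 = 0.375000.
d = −0.75 · ln(1 − (4/3)·0.375000) = −0.75 · ln(0.500000) = −0.75 · (-0.693147) = 0.5199.

0.5199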